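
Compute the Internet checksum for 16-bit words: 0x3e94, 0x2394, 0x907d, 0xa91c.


Sum all words (with carry folding):
+ 0x3e94 = 0x3e94
+ 0x2394 = 0x6228
+ 0x907d = 0xf2a5
+ 0xa91c = 0x9bc2
One's complement: ~0x9bc2
Checksum = 0x643d


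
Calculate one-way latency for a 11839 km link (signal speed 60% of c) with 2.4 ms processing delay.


Speed = 0.6 * 3e5 km/s = 180000 km/s
Propagation delay = 11839 / 180000 = 0.0658 s = 65.7722 ms
Processing delay = 2.4 ms
Total one-way latency = 68.1722 ms


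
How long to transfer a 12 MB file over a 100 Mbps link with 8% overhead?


Effective throughput = 100 * (1 - 8/100) = 92 Mbps
File size in Mb = 12 * 8 = 96 Mb
Time = 96 / 92
Time = 1.0435 seconds


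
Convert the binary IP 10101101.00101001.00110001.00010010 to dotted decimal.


10101101 = 173
00101001 = 41
00110001 = 49
00010010 = 18
IP: 173.41.49.18


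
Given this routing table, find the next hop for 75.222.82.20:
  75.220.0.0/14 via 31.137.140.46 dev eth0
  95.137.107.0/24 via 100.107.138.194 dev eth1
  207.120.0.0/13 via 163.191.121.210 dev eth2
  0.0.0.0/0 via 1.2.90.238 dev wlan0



Longest prefix match for 75.222.82.20:
  /14 75.220.0.0: MATCH
  /24 95.137.107.0: no
  /13 207.120.0.0: no
  /0 0.0.0.0: MATCH
Selected: next-hop 31.137.140.46 via eth0 (matched /14)


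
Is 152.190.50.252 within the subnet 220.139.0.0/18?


Subnet network: 220.139.0.0
Test IP AND mask: 152.190.0.0
No, 152.190.50.252 is not in 220.139.0.0/18


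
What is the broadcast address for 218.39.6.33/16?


Network: 218.39.0.0/16
Host bits = 16
Set all host bits to 1:
Broadcast: 218.39.255.255


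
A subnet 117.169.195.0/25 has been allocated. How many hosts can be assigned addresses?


Host bits = 32 - 25 = 7
Total addresses = 2^7 = 128
Usable = total - 2 (network and broadcast)
Usable hosts: 126


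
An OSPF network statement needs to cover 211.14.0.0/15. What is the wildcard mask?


Subnet mask: 255.254.0.0
Wildcard = 255.255.255.255 - subnet mask
255 - 255 = 0
255 - 254 = 1
255 - 0 = 255
255 - 0 = 255
Wildcard: 0.1.255.255


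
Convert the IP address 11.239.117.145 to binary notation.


11 = 00001011
239 = 11101111
117 = 01110101
145 = 10010001
Binary: 00001011.11101111.01110101.10010001


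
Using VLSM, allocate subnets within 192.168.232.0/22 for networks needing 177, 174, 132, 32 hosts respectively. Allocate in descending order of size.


177 hosts -> /24 (254 usable): 192.168.232.0/24
174 hosts -> /24 (254 usable): 192.168.233.0/24
132 hosts -> /24 (254 usable): 192.168.234.0/24
32 hosts -> /26 (62 usable): 192.168.235.0/26
Allocation: 192.168.232.0/24 (177 hosts, 254 usable); 192.168.233.0/24 (174 hosts, 254 usable); 192.168.234.0/24 (132 hosts, 254 usable); 192.168.235.0/26 (32 hosts, 62 usable)


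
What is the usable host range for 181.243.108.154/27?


Network: 181.243.108.128
Broadcast: 181.243.108.159
First usable = network + 1
Last usable = broadcast - 1
Range: 181.243.108.129 to 181.243.108.158


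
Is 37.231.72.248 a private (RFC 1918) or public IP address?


RFC 1918 private ranges:
  10.0.0.0/8 (10.0.0.0 - 10.255.255.255)
  172.16.0.0/12 (172.16.0.0 - 172.31.255.255)
  192.168.0.0/16 (192.168.0.0 - 192.168.255.255)
Public (not in any RFC 1918 range)


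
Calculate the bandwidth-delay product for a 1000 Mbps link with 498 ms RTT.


BDP = bandwidth * RTT
= 1000 Mbps * 498 ms
= 1000 * 1e6 * 498 / 1000 bits
= 498000000 bits
= 62250000 bytes
= 60791.0156 KB
BDP = 498000000 bits (62250000 bytes)


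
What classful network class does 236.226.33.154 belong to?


First octet: 236
Binary: 11101100
1110xxxx -> Class D (224-239)
Class D (multicast), default mask N/A


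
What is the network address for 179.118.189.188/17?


IP:   10110011.01110110.10111101.10111100
Mask: 11111111.11111111.10000000.00000000
AND operation:
Net:  10110011.01110110.10000000.00000000
Network: 179.118.128.0/17


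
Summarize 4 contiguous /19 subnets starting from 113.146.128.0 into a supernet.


Original prefix: /19
Number of subnets: 4 = 2^2
New prefix = 19 - 2 = 17
Supernet: 113.146.128.0/17


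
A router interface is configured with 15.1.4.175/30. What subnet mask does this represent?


/30 means 30 network bits, 2 host bits
Binary: 11111111111111111111111111111100
Mask: 255.255.255.252


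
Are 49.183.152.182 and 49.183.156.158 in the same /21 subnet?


Mask: 255.255.248.0
49.183.152.182 AND mask = 49.183.152.0
49.183.156.158 AND mask = 49.183.152.0
Yes, same subnet (49.183.152.0)


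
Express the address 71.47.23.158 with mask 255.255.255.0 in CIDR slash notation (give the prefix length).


Binary: 11111111.11111111.11111111.00000000
Count leading 1s
Prefix: /24


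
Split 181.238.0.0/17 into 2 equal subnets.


New prefix = 17 + 1 = 18
Each subnet has 16384 addresses
  181.238.0.0/18
  181.238.64.0/18
Subnets: 181.238.0.0/18, 181.238.64.0/18


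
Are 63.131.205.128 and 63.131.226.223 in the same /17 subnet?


Mask: 255.255.128.0
63.131.205.128 AND mask = 63.131.128.0
63.131.226.223 AND mask = 63.131.128.0
Yes, same subnet (63.131.128.0)


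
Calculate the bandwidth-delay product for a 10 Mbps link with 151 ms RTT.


BDP = bandwidth * RTT
= 10 Mbps * 151 ms
= 10 * 1e6 * 151 / 1000 bits
= 1510000 bits
= 188750 bytes
= 184.3262 KB
BDP = 1510000 bits (188750 bytes)


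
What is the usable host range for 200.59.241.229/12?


Network: 200.48.0.0
Broadcast: 200.63.255.255
First usable = network + 1
Last usable = broadcast - 1
Range: 200.48.0.1 to 200.63.255.254


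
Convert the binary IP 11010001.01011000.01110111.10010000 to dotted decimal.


11010001 = 209
01011000 = 88
01110111 = 119
10010000 = 144
IP: 209.88.119.144


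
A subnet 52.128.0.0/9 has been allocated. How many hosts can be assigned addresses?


Host bits = 32 - 9 = 23
Total addresses = 2^23 = 8388608
Usable = total - 2 (network and broadcast)
Usable hosts: 8388606


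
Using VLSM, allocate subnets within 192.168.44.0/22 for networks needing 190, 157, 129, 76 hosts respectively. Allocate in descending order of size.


190 hosts -> /24 (254 usable): 192.168.44.0/24
157 hosts -> /24 (254 usable): 192.168.45.0/24
129 hosts -> /24 (254 usable): 192.168.46.0/24
76 hosts -> /25 (126 usable): 192.168.47.0/25
Allocation: 192.168.44.0/24 (190 hosts, 254 usable); 192.168.45.0/24 (157 hosts, 254 usable); 192.168.46.0/24 (129 hosts, 254 usable); 192.168.47.0/25 (76 hosts, 126 usable)


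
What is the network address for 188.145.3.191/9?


IP:   10111100.10010001.00000011.10111111
Mask: 11111111.10000000.00000000.00000000
AND operation:
Net:  10111100.10000000.00000000.00000000
Network: 188.128.0.0/9


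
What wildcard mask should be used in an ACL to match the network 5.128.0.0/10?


Subnet mask: 255.192.0.0
Wildcard = 255.255.255.255 - subnet mask
255 - 255 = 0
255 - 192 = 63
255 - 0 = 255
255 - 0 = 255
Wildcard: 0.63.255.255


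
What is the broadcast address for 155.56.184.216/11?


Network: 155.32.0.0/11
Host bits = 21
Set all host bits to 1:
Broadcast: 155.63.255.255


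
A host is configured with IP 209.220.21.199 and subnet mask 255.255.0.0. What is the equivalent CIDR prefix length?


Binary: 11111111.11111111.00000000.00000000
Count leading 1s
Prefix: /16


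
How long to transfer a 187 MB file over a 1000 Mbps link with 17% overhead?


Effective throughput = 1000 * (1 - 17/100) = 830 Mbps
File size in Mb = 187 * 8 = 1496 Mb
Time = 1496 / 830
Time = 1.8024 seconds


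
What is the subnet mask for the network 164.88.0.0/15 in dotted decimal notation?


/15 means 15 network bits, 17 host bits
Binary: 11111111111111100000000000000000
Mask: 255.254.0.0


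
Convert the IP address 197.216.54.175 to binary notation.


197 = 11000101
216 = 11011000
54 = 00110110
175 = 10101111
Binary: 11000101.11011000.00110110.10101111


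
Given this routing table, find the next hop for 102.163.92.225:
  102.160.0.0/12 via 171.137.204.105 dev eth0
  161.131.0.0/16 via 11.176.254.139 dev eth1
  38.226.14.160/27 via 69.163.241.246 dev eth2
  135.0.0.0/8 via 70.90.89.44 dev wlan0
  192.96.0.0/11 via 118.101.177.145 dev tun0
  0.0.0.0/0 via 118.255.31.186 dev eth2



Longest prefix match for 102.163.92.225:
  /12 102.160.0.0: MATCH
  /16 161.131.0.0: no
  /27 38.226.14.160: no
  /8 135.0.0.0: no
  /11 192.96.0.0: no
  /0 0.0.0.0: MATCH
Selected: next-hop 171.137.204.105 via eth0 (matched /12)


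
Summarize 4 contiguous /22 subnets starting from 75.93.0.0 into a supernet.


Original prefix: /22
Number of subnets: 4 = 2^2
New prefix = 22 - 2 = 20
Supernet: 75.93.0.0/20


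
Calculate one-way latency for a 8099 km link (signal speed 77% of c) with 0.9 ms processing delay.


Speed = 0.77 * 3e5 km/s = 231000 km/s
Propagation delay = 8099 / 231000 = 0.0351 s = 35.0606 ms
Processing delay = 0.9 ms
Total one-way latency = 35.9606 ms


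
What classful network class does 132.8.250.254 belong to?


First octet: 132
Binary: 10000100
10xxxxxx -> Class B (128-191)
Class B, default mask 255.255.0.0 (/16)


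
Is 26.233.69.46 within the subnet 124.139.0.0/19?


Subnet network: 124.139.0.0
Test IP AND mask: 26.233.64.0
No, 26.233.69.46 is not in 124.139.0.0/19


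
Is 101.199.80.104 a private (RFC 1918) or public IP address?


RFC 1918 private ranges:
  10.0.0.0/8 (10.0.0.0 - 10.255.255.255)
  172.16.0.0/12 (172.16.0.0 - 172.31.255.255)
  192.168.0.0/16 (192.168.0.0 - 192.168.255.255)
Public (not in any RFC 1918 range)


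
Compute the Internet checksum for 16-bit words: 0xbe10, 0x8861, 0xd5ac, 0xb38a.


Sum all words (with carry folding):
+ 0xbe10 = 0xbe10
+ 0x8861 = 0x4672
+ 0xd5ac = 0x1c1f
+ 0xb38a = 0xcfa9
One's complement: ~0xcfa9
Checksum = 0x3056


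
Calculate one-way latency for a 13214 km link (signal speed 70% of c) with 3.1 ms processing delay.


Speed = 0.7 * 3e5 km/s = 210000 km/s
Propagation delay = 13214 / 210000 = 0.0629 s = 62.9238 ms
Processing delay = 3.1 ms
Total one-way latency = 66.0238 ms


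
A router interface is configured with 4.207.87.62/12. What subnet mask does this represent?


/12 means 12 network bits, 20 host bits
Binary: 11111111111100000000000000000000
Mask: 255.240.0.0


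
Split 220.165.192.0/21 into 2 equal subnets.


New prefix = 21 + 1 = 22
Each subnet has 1024 addresses
  220.165.192.0/22
  220.165.196.0/22
Subnets: 220.165.192.0/22, 220.165.196.0/22


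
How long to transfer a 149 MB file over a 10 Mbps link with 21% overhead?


Effective throughput = 10 * (1 - 21/100) = 7.9 Mbps
File size in Mb = 149 * 8 = 1192 Mb
Time = 1192 / 7.9
Time = 150.8861 seconds


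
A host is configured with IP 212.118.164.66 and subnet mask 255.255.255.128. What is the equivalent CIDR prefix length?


Binary: 11111111.11111111.11111111.10000000
Count leading 1s
Prefix: /25


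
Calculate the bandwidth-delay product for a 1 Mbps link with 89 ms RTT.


BDP = bandwidth * RTT
= 1 Mbps * 89 ms
= 1 * 1e6 * 89 / 1000 bits
= 89000 bits
= 11125 bytes
= 10.8643 KB
BDP = 89000 bits (11125 bytes)


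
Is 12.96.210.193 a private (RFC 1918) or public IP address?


RFC 1918 private ranges:
  10.0.0.0/8 (10.0.0.0 - 10.255.255.255)
  172.16.0.0/12 (172.16.0.0 - 172.31.255.255)
  192.168.0.0/16 (192.168.0.0 - 192.168.255.255)
Public (not in any RFC 1918 range)


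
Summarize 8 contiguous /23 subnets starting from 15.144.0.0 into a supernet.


Original prefix: /23
Number of subnets: 8 = 2^3
New prefix = 23 - 3 = 20
Supernet: 15.144.0.0/20


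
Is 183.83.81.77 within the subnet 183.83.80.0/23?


Subnet network: 183.83.80.0
Test IP AND mask: 183.83.80.0
Yes, 183.83.81.77 is in 183.83.80.0/23


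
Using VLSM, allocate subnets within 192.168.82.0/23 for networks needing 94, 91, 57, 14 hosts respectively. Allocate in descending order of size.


94 hosts -> /25 (126 usable): 192.168.82.0/25
91 hosts -> /25 (126 usable): 192.168.82.128/25
57 hosts -> /26 (62 usable): 192.168.83.0/26
14 hosts -> /28 (14 usable): 192.168.83.64/28
Allocation: 192.168.82.0/25 (94 hosts, 126 usable); 192.168.82.128/25 (91 hosts, 126 usable); 192.168.83.0/26 (57 hosts, 62 usable); 192.168.83.64/28 (14 hosts, 14 usable)


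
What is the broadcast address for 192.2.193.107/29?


Network: 192.2.193.104/29
Host bits = 3
Set all host bits to 1:
Broadcast: 192.2.193.111


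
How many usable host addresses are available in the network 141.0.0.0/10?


Host bits = 32 - 10 = 22
Total addresses = 2^22 = 4194304
Usable = total - 2 (network and broadcast)
Usable hosts: 4194302


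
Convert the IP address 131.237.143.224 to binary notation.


131 = 10000011
237 = 11101101
143 = 10001111
224 = 11100000
Binary: 10000011.11101101.10001111.11100000


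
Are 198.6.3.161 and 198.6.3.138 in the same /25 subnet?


Mask: 255.255.255.128
198.6.3.161 AND mask = 198.6.3.128
198.6.3.138 AND mask = 198.6.3.128
Yes, same subnet (198.6.3.128)


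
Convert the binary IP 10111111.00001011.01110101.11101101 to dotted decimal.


10111111 = 191
00001011 = 11
01110101 = 117
11101101 = 237
IP: 191.11.117.237


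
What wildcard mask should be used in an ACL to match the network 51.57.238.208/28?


Subnet mask: 255.255.255.240
Wildcard = 255.255.255.255 - subnet mask
255 - 255 = 0
255 - 255 = 0
255 - 255 = 0
255 - 240 = 15
Wildcard: 0.0.0.15


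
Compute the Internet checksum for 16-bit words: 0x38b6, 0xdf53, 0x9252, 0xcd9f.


Sum all words (with carry folding):
+ 0x38b6 = 0x38b6
+ 0xdf53 = 0x180a
+ 0x9252 = 0xaa5c
+ 0xcd9f = 0x77fc
One's complement: ~0x77fc
Checksum = 0x8803


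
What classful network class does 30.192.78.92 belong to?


First octet: 30
Binary: 00011110
0xxxxxxx -> Class A (1-126)
Class A, default mask 255.0.0.0 (/8)


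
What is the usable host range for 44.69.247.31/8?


Network: 44.0.0.0
Broadcast: 44.255.255.255
First usable = network + 1
Last usable = broadcast - 1
Range: 44.0.0.1 to 44.255.255.254


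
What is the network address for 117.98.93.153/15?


IP:   01110101.01100010.01011101.10011001
Mask: 11111111.11111110.00000000.00000000
AND operation:
Net:  01110101.01100010.00000000.00000000
Network: 117.98.0.0/15


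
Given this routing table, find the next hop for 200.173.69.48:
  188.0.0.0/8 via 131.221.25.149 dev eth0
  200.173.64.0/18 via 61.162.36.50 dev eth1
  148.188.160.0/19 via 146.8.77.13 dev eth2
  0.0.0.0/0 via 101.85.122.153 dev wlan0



Longest prefix match for 200.173.69.48:
  /8 188.0.0.0: no
  /18 200.173.64.0: MATCH
  /19 148.188.160.0: no
  /0 0.0.0.0: MATCH
Selected: next-hop 61.162.36.50 via eth1 (matched /18)


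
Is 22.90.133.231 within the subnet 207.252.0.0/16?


Subnet network: 207.252.0.0
Test IP AND mask: 22.90.0.0
No, 22.90.133.231 is not in 207.252.0.0/16


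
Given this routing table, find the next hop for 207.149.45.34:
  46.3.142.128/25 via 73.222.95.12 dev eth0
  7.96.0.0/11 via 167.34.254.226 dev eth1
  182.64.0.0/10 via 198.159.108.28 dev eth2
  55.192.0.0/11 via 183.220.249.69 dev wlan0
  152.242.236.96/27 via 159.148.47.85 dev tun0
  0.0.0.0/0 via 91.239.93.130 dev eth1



Longest prefix match for 207.149.45.34:
  /25 46.3.142.128: no
  /11 7.96.0.0: no
  /10 182.64.0.0: no
  /11 55.192.0.0: no
  /27 152.242.236.96: no
  /0 0.0.0.0: MATCH
Selected: next-hop 91.239.93.130 via eth1 (matched /0)


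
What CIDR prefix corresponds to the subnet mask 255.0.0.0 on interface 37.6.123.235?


Binary: 11111111.00000000.00000000.00000000
Count leading 1s
Prefix: /8


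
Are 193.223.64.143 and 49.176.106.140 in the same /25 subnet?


Mask: 255.255.255.128
193.223.64.143 AND mask = 193.223.64.128
49.176.106.140 AND mask = 49.176.106.128
No, different subnets (193.223.64.128 vs 49.176.106.128)


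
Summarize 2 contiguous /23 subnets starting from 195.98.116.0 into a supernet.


Original prefix: /23
Number of subnets: 2 = 2^1
New prefix = 23 - 1 = 22
Supernet: 195.98.116.0/22


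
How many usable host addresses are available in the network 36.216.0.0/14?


Host bits = 32 - 14 = 18
Total addresses = 2^18 = 262144
Usable = total - 2 (network and broadcast)
Usable hosts: 262142


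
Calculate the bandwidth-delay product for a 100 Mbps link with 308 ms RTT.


BDP = bandwidth * RTT
= 100 Mbps * 308 ms
= 100 * 1e6 * 308 / 1000 bits
= 30800000 bits
= 3850000 bytes
= 3759.7656 KB
BDP = 30800000 bits (3850000 bytes)


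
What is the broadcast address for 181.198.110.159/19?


Network: 181.198.96.0/19
Host bits = 13
Set all host bits to 1:
Broadcast: 181.198.127.255


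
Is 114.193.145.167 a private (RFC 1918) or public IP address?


RFC 1918 private ranges:
  10.0.0.0/8 (10.0.0.0 - 10.255.255.255)
  172.16.0.0/12 (172.16.0.0 - 172.31.255.255)
  192.168.0.0/16 (192.168.0.0 - 192.168.255.255)
Public (not in any RFC 1918 range)


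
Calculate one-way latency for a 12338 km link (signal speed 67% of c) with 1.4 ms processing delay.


Speed = 0.67 * 3e5 km/s = 201000 km/s
Propagation delay = 12338 / 201000 = 0.0614 s = 61.3831 ms
Processing delay = 1.4 ms
Total one-way latency = 62.7831 ms


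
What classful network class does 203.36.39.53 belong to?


First octet: 203
Binary: 11001011
110xxxxx -> Class C (192-223)
Class C, default mask 255.255.255.0 (/24)


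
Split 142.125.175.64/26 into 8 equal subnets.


New prefix = 26 + 3 = 29
Each subnet has 8 addresses
  142.125.175.64/29
  142.125.175.72/29
  142.125.175.80/29
  142.125.175.88/29
  142.125.175.96/29
  142.125.175.104/29
  142.125.175.112/29
  142.125.175.120/29
Subnets: 142.125.175.64/29, 142.125.175.72/29, 142.125.175.80/29, 142.125.175.88/29, 142.125.175.96/29, 142.125.175.104/29, 142.125.175.112/29, 142.125.175.120/29


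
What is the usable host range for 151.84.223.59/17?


Network: 151.84.128.0
Broadcast: 151.84.255.255
First usable = network + 1
Last usable = broadcast - 1
Range: 151.84.128.1 to 151.84.255.254


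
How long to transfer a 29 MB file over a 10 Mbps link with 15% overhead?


Effective throughput = 10 * (1 - 15/100) = 8.5 Mbps
File size in Mb = 29 * 8 = 232 Mb
Time = 232 / 8.5
Time = 27.2941 seconds


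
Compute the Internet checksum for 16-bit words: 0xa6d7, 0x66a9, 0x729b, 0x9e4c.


Sum all words (with carry folding):
+ 0xa6d7 = 0xa6d7
+ 0x66a9 = 0x0d81
+ 0x729b = 0x801c
+ 0x9e4c = 0x1e69
One's complement: ~0x1e69
Checksum = 0xe196


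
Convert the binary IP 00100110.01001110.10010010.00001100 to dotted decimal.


00100110 = 38
01001110 = 78
10010010 = 146
00001100 = 12
IP: 38.78.146.12


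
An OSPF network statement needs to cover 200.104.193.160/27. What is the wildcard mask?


Subnet mask: 255.255.255.224
Wildcard = 255.255.255.255 - subnet mask
255 - 255 = 0
255 - 255 = 0
255 - 255 = 0
255 - 224 = 31
Wildcard: 0.0.0.31


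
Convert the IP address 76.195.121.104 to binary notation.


76 = 01001100
195 = 11000011
121 = 01111001
104 = 01101000
Binary: 01001100.11000011.01111001.01101000


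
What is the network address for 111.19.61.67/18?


IP:   01101111.00010011.00111101.01000011
Mask: 11111111.11111111.11000000.00000000
AND operation:
Net:  01101111.00010011.00000000.00000000
Network: 111.19.0.0/18


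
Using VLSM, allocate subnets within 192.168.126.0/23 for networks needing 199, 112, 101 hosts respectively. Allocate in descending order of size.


199 hosts -> /24 (254 usable): 192.168.126.0/24
112 hosts -> /25 (126 usable): 192.168.127.0/25
101 hosts -> /25 (126 usable): 192.168.127.128/25
Allocation: 192.168.126.0/24 (199 hosts, 254 usable); 192.168.127.0/25 (112 hosts, 126 usable); 192.168.127.128/25 (101 hosts, 126 usable)


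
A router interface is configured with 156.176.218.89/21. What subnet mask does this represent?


/21 means 21 network bits, 11 host bits
Binary: 11111111111111111111100000000000
Mask: 255.255.248.0


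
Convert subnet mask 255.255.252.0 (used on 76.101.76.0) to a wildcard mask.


Subnet mask: 255.255.252.0
Wildcard = 255.255.255.255 - subnet mask
255 - 255 = 0
255 - 255 = 0
255 - 252 = 3
255 - 0 = 255
Wildcard: 0.0.3.255


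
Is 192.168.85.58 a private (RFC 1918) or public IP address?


RFC 1918 private ranges:
  10.0.0.0/8 (10.0.0.0 - 10.255.255.255)
  172.16.0.0/12 (172.16.0.0 - 172.31.255.255)
  192.168.0.0/16 (192.168.0.0 - 192.168.255.255)
Private (in 192.168.0.0/16)


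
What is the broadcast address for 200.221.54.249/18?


Network: 200.221.0.0/18
Host bits = 14
Set all host bits to 1:
Broadcast: 200.221.63.255


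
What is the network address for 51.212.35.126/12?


IP:   00110011.11010100.00100011.01111110
Mask: 11111111.11110000.00000000.00000000
AND operation:
Net:  00110011.11010000.00000000.00000000
Network: 51.208.0.0/12


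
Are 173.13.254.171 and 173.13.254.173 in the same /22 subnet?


Mask: 255.255.252.0
173.13.254.171 AND mask = 173.13.252.0
173.13.254.173 AND mask = 173.13.252.0
Yes, same subnet (173.13.252.0)


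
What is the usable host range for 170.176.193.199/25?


Network: 170.176.193.128
Broadcast: 170.176.193.255
First usable = network + 1
Last usable = broadcast - 1
Range: 170.176.193.129 to 170.176.193.254


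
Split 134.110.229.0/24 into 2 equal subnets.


New prefix = 24 + 1 = 25
Each subnet has 128 addresses
  134.110.229.0/25
  134.110.229.128/25
Subnets: 134.110.229.0/25, 134.110.229.128/25


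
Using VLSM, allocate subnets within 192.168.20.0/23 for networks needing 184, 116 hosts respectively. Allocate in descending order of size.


184 hosts -> /24 (254 usable): 192.168.20.0/24
116 hosts -> /25 (126 usable): 192.168.21.0/25
Allocation: 192.168.20.0/24 (184 hosts, 254 usable); 192.168.21.0/25 (116 hosts, 126 usable)


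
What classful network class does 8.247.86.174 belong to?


First octet: 8
Binary: 00001000
0xxxxxxx -> Class A (1-126)
Class A, default mask 255.0.0.0 (/8)


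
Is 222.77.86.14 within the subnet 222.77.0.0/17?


Subnet network: 222.77.0.0
Test IP AND mask: 222.77.0.0
Yes, 222.77.86.14 is in 222.77.0.0/17


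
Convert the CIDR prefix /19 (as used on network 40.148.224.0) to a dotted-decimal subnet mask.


/19 means 19 network bits, 13 host bits
Binary: 11111111111111111110000000000000
Mask: 255.255.224.0


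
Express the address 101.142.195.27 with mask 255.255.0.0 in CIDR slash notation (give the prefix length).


Binary: 11111111.11111111.00000000.00000000
Count leading 1s
Prefix: /16


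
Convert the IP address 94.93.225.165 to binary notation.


94 = 01011110
93 = 01011101
225 = 11100001
165 = 10100101
Binary: 01011110.01011101.11100001.10100101


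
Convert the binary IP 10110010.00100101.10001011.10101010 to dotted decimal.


10110010 = 178
00100101 = 37
10001011 = 139
10101010 = 170
IP: 178.37.139.170


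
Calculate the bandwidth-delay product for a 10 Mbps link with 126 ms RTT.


BDP = bandwidth * RTT
= 10 Mbps * 126 ms
= 10 * 1e6 * 126 / 1000 bits
= 1260000 bits
= 157500 bytes
= 153.8086 KB
BDP = 1260000 bits (157500 bytes)


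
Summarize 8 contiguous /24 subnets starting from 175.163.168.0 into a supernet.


Original prefix: /24
Number of subnets: 8 = 2^3
New prefix = 24 - 3 = 21
Supernet: 175.163.168.0/21


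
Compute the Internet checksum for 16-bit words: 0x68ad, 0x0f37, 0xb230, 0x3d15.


Sum all words (with carry folding):
+ 0x68ad = 0x68ad
+ 0x0f37 = 0x77e4
+ 0xb230 = 0x2a15
+ 0x3d15 = 0x672a
One's complement: ~0x672a
Checksum = 0x98d5


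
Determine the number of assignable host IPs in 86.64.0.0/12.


Host bits = 32 - 12 = 20
Total addresses = 2^20 = 1048576
Usable = total - 2 (network and broadcast)
Usable hosts: 1048574


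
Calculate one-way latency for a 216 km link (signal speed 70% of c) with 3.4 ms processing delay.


Speed = 0.7 * 3e5 km/s = 210000 km/s
Propagation delay = 216 / 210000 = 0.001 s = 1.0286 ms
Processing delay = 3.4 ms
Total one-way latency = 4.4286 ms


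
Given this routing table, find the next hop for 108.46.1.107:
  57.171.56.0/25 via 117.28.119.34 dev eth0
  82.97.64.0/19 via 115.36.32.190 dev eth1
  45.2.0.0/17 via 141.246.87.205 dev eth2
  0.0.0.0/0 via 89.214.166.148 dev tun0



Longest prefix match for 108.46.1.107:
  /25 57.171.56.0: no
  /19 82.97.64.0: no
  /17 45.2.0.0: no
  /0 0.0.0.0: MATCH
Selected: next-hop 89.214.166.148 via tun0 (matched /0)


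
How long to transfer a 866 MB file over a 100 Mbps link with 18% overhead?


Effective throughput = 100 * (1 - 18/100) = 82 Mbps
File size in Mb = 866 * 8 = 6928 Mb
Time = 6928 / 82
Time = 84.4878 seconds


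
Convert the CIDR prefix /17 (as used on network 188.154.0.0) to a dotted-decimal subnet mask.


/17 means 17 network bits, 15 host bits
Binary: 11111111111111111000000000000000
Mask: 255.255.128.0


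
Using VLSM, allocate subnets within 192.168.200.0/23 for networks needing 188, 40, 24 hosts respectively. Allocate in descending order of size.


188 hosts -> /24 (254 usable): 192.168.200.0/24
40 hosts -> /26 (62 usable): 192.168.201.0/26
24 hosts -> /27 (30 usable): 192.168.201.64/27
Allocation: 192.168.200.0/24 (188 hosts, 254 usable); 192.168.201.0/26 (40 hosts, 62 usable); 192.168.201.64/27 (24 hosts, 30 usable)


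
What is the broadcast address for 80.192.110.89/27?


Network: 80.192.110.64/27
Host bits = 5
Set all host bits to 1:
Broadcast: 80.192.110.95


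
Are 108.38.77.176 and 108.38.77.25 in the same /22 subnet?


Mask: 255.255.252.0
108.38.77.176 AND mask = 108.38.76.0
108.38.77.25 AND mask = 108.38.76.0
Yes, same subnet (108.38.76.0)


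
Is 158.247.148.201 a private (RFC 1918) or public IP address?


RFC 1918 private ranges:
  10.0.0.0/8 (10.0.0.0 - 10.255.255.255)
  172.16.0.0/12 (172.16.0.0 - 172.31.255.255)
  192.168.0.0/16 (192.168.0.0 - 192.168.255.255)
Public (not in any RFC 1918 range)


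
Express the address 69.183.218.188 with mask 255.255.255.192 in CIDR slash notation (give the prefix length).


Binary: 11111111.11111111.11111111.11000000
Count leading 1s
Prefix: /26


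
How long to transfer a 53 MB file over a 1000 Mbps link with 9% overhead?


Effective throughput = 1000 * (1 - 9/100) = 910 Mbps
File size in Mb = 53 * 8 = 424 Mb
Time = 424 / 910
Time = 0.4659 seconds


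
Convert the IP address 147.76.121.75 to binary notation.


147 = 10010011
76 = 01001100
121 = 01111001
75 = 01001011
Binary: 10010011.01001100.01111001.01001011


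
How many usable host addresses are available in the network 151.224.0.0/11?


Host bits = 32 - 11 = 21
Total addresses = 2^21 = 2097152
Usable = total - 2 (network and broadcast)
Usable hosts: 2097150


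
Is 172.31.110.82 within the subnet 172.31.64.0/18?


Subnet network: 172.31.64.0
Test IP AND mask: 172.31.64.0
Yes, 172.31.110.82 is in 172.31.64.0/18


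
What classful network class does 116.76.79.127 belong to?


First octet: 116
Binary: 01110100
0xxxxxxx -> Class A (1-126)
Class A, default mask 255.0.0.0 (/8)


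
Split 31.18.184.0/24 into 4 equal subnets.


New prefix = 24 + 2 = 26
Each subnet has 64 addresses
  31.18.184.0/26
  31.18.184.64/26
  31.18.184.128/26
  31.18.184.192/26
Subnets: 31.18.184.0/26, 31.18.184.64/26, 31.18.184.128/26, 31.18.184.192/26


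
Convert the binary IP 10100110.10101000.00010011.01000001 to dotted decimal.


10100110 = 166
10101000 = 168
00010011 = 19
01000001 = 65
IP: 166.168.19.65


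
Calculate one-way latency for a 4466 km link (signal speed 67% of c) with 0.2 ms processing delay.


Speed = 0.67 * 3e5 km/s = 201000 km/s
Propagation delay = 4466 / 201000 = 0.0222 s = 22.2189 ms
Processing delay = 0.2 ms
Total one-way latency = 22.4189 ms


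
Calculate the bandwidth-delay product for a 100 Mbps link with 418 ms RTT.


BDP = bandwidth * RTT
= 100 Mbps * 418 ms
= 100 * 1e6 * 418 / 1000 bits
= 41800000 bits
= 5225000 bytes
= 5102.5391 KB
BDP = 41800000 bits (5225000 bytes)


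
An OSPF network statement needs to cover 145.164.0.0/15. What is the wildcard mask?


Subnet mask: 255.254.0.0
Wildcard = 255.255.255.255 - subnet mask
255 - 255 = 0
255 - 254 = 1
255 - 0 = 255
255 - 0 = 255
Wildcard: 0.1.255.255


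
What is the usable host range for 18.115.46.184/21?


Network: 18.115.40.0
Broadcast: 18.115.47.255
First usable = network + 1
Last usable = broadcast - 1
Range: 18.115.40.1 to 18.115.47.254


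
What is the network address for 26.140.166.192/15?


IP:   00011010.10001100.10100110.11000000
Mask: 11111111.11111110.00000000.00000000
AND operation:
Net:  00011010.10001100.00000000.00000000
Network: 26.140.0.0/15


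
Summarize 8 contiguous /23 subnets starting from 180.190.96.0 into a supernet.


Original prefix: /23
Number of subnets: 8 = 2^3
New prefix = 23 - 3 = 20
Supernet: 180.190.96.0/20


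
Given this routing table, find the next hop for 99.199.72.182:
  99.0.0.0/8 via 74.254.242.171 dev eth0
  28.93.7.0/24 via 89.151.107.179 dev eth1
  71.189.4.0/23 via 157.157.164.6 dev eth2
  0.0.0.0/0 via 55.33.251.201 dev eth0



Longest prefix match for 99.199.72.182:
  /8 99.0.0.0: MATCH
  /24 28.93.7.0: no
  /23 71.189.4.0: no
  /0 0.0.0.0: MATCH
Selected: next-hop 74.254.242.171 via eth0 (matched /8)


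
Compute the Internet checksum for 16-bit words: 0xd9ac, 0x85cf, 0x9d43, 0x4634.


Sum all words (with carry folding):
+ 0xd9ac = 0xd9ac
+ 0x85cf = 0x5f7c
+ 0x9d43 = 0xfcbf
+ 0x4634 = 0x42f4
One's complement: ~0x42f4
Checksum = 0xbd0b


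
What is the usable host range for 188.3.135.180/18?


Network: 188.3.128.0
Broadcast: 188.3.191.255
First usable = network + 1
Last usable = broadcast - 1
Range: 188.3.128.1 to 188.3.191.254


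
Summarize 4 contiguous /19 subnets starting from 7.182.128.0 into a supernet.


Original prefix: /19
Number of subnets: 4 = 2^2
New prefix = 19 - 2 = 17
Supernet: 7.182.128.0/17


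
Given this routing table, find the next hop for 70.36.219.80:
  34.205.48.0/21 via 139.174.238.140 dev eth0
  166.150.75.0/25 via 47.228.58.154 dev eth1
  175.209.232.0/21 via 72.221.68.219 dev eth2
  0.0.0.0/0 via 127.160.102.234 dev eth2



Longest prefix match for 70.36.219.80:
  /21 34.205.48.0: no
  /25 166.150.75.0: no
  /21 175.209.232.0: no
  /0 0.0.0.0: MATCH
Selected: next-hop 127.160.102.234 via eth2 (matched /0)


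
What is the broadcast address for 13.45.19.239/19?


Network: 13.45.0.0/19
Host bits = 13
Set all host bits to 1:
Broadcast: 13.45.31.255


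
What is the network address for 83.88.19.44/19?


IP:   01010011.01011000.00010011.00101100
Mask: 11111111.11111111.11100000.00000000
AND operation:
Net:  01010011.01011000.00000000.00000000
Network: 83.88.0.0/19


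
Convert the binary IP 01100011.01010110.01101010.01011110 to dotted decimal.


01100011 = 99
01010110 = 86
01101010 = 106
01011110 = 94
IP: 99.86.106.94


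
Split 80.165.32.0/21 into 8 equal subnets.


New prefix = 21 + 3 = 24
Each subnet has 256 addresses
  80.165.32.0/24
  80.165.33.0/24
  80.165.34.0/24
  80.165.35.0/24
  80.165.36.0/24
  80.165.37.0/24
  80.165.38.0/24
  80.165.39.0/24
Subnets: 80.165.32.0/24, 80.165.33.0/24, 80.165.34.0/24, 80.165.35.0/24, 80.165.36.0/24, 80.165.37.0/24, 80.165.38.0/24, 80.165.39.0/24


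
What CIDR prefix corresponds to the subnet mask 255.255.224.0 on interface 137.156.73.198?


Binary: 11111111.11111111.11100000.00000000
Count leading 1s
Prefix: /19


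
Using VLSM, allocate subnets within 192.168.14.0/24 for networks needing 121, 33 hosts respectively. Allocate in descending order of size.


121 hosts -> /25 (126 usable): 192.168.14.0/25
33 hosts -> /26 (62 usable): 192.168.14.128/26
Allocation: 192.168.14.0/25 (121 hosts, 126 usable); 192.168.14.128/26 (33 hosts, 62 usable)


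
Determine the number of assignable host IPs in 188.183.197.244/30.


Host bits = 32 - 30 = 2
Total addresses = 2^2 = 4
Usable = total - 2 (network and broadcast)
Usable hosts: 2


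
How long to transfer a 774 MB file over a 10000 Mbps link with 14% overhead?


Effective throughput = 10000 * (1 - 14/100) = 8600 Mbps
File size in Mb = 774 * 8 = 6192 Mb
Time = 6192 / 8600
Time = 0.72 seconds


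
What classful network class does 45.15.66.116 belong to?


First octet: 45
Binary: 00101101
0xxxxxxx -> Class A (1-126)
Class A, default mask 255.0.0.0 (/8)


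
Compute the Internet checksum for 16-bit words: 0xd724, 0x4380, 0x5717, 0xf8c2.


Sum all words (with carry folding):
+ 0xd724 = 0xd724
+ 0x4380 = 0x1aa5
+ 0x5717 = 0x71bc
+ 0xf8c2 = 0x6a7f
One's complement: ~0x6a7f
Checksum = 0x9580


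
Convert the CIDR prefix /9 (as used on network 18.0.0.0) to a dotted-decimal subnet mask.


/9 means 9 network bits, 23 host bits
Binary: 11111111100000000000000000000000
Mask: 255.128.0.0


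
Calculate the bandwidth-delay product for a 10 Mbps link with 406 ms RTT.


BDP = bandwidth * RTT
= 10 Mbps * 406 ms
= 10 * 1e6 * 406 / 1000 bits
= 4060000 bits
= 507500 bytes
= 495.6055 KB
BDP = 4060000 bits (507500 bytes)


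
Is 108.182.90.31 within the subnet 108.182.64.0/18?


Subnet network: 108.182.64.0
Test IP AND mask: 108.182.64.0
Yes, 108.182.90.31 is in 108.182.64.0/18


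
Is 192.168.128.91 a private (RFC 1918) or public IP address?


RFC 1918 private ranges:
  10.0.0.0/8 (10.0.0.0 - 10.255.255.255)
  172.16.0.0/12 (172.16.0.0 - 172.31.255.255)
  192.168.0.0/16 (192.168.0.0 - 192.168.255.255)
Private (in 192.168.0.0/16)


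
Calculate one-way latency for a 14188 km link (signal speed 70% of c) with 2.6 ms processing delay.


Speed = 0.7 * 3e5 km/s = 210000 km/s
Propagation delay = 14188 / 210000 = 0.0676 s = 67.5619 ms
Processing delay = 2.6 ms
Total one-way latency = 70.1619 ms


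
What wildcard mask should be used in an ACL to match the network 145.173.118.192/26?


Subnet mask: 255.255.255.192
Wildcard = 255.255.255.255 - subnet mask
255 - 255 = 0
255 - 255 = 0
255 - 255 = 0
255 - 192 = 63
Wildcard: 0.0.0.63


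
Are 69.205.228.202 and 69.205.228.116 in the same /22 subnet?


Mask: 255.255.252.0
69.205.228.202 AND mask = 69.205.228.0
69.205.228.116 AND mask = 69.205.228.0
Yes, same subnet (69.205.228.0)


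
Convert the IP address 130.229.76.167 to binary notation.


130 = 10000010
229 = 11100101
76 = 01001100
167 = 10100111
Binary: 10000010.11100101.01001100.10100111


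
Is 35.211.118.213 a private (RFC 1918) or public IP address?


RFC 1918 private ranges:
  10.0.0.0/8 (10.0.0.0 - 10.255.255.255)
  172.16.0.0/12 (172.16.0.0 - 172.31.255.255)
  192.168.0.0/16 (192.168.0.0 - 192.168.255.255)
Public (not in any RFC 1918 range)


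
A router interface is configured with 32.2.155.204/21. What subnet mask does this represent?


/21 means 21 network bits, 11 host bits
Binary: 11111111111111111111100000000000
Mask: 255.255.248.0


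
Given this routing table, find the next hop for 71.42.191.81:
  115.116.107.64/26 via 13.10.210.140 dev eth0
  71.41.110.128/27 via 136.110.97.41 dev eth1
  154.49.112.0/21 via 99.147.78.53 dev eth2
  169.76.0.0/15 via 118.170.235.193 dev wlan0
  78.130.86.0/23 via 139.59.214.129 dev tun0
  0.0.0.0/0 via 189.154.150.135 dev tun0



Longest prefix match for 71.42.191.81:
  /26 115.116.107.64: no
  /27 71.41.110.128: no
  /21 154.49.112.0: no
  /15 169.76.0.0: no
  /23 78.130.86.0: no
  /0 0.0.0.0: MATCH
Selected: next-hop 189.154.150.135 via tun0 (matched /0)


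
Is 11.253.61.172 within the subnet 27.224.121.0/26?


Subnet network: 27.224.121.0
Test IP AND mask: 11.253.61.128
No, 11.253.61.172 is not in 27.224.121.0/26


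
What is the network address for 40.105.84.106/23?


IP:   00101000.01101001.01010100.01101010
Mask: 11111111.11111111.11111110.00000000
AND operation:
Net:  00101000.01101001.01010100.00000000
Network: 40.105.84.0/23


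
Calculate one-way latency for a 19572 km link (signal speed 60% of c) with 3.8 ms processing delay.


Speed = 0.6 * 3e5 km/s = 180000 km/s
Propagation delay = 19572 / 180000 = 0.1087 s = 108.7333 ms
Processing delay = 3.8 ms
Total one-way latency = 112.5333 ms


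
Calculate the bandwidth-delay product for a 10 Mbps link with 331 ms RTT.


BDP = bandwidth * RTT
= 10 Mbps * 331 ms
= 10 * 1e6 * 331 / 1000 bits
= 3310000 bits
= 413750 bytes
= 404.0527 KB
BDP = 3310000 bits (413750 bytes)


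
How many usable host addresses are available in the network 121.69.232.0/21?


Host bits = 32 - 21 = 11
Total addresses = 2^11 = 2048
Usable = total - 2 (network and broadcast)
Usable hosts: 2046


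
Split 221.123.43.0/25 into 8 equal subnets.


New prefix = 25 + 3 = 28
Each subnet has 16 addresses
  221.123.43.0/28
  221.123.43.16/28
  221.123.43.32/28
  221.123.43.48/28
  221.123.43.64/28
  221.123.43.80/28
  221.123.43.96/28
  221.123.43.112/28
Subnets: 221.123.43.0/28, 221.123.43.16/28, 221.123.43.32/28, 221.123.43.48/28, 221.123.43.64/28, 221.123.43.80/28, 221.123.43.96/28, 221.123.43.112/28


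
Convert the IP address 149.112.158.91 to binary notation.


149 = 10010101
112 = 01110000
158 = 10011110
91 = 01011011
Binary: 10010101.01110000.10011110.01011011


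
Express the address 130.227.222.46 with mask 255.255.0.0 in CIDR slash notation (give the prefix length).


Binary: 11111111.11111111.00000000.00000000
Count leading 1s
Prefix: /16


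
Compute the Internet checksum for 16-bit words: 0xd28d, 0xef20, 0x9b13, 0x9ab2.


Sum all words (with carry folding):
+ 0xd28d = 0xd28d
+ 0xef20 = 0xc1ae
+ 0x9b13 = 0x5cc2
+ 0x9ab2 = 0xf774
One's complement: ~0xf774
Checksum = 0x088b


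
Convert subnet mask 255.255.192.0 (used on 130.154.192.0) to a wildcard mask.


Subnet mask: 255.255.192.0
Wildcard = 255.255.255.255 - subnet mask
255 - 255 = 0
255 - 255 = 0
255 - 192 = 63
255 - 0 = 255
Wildcard: 0.0.63.255


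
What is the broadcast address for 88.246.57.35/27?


Network: 88.246.57.32/27
Host bits = 5
Set all host bits to 1:
Broadcast: 88.246.57.63


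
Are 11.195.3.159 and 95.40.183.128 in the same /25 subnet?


Mask: 255.255.255.128
11.195.3.159 AND mask = 11.195.3.128
95.40.183.128 AND mask = 95.40.183.128
No, different subnets (11.195.3.128 vs 95.40.183.128)


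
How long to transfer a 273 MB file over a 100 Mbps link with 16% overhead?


Effective throughput = 100 * (1 - 16/100) = 84 Mbps
File size in Mb = 273 * 8 = 2184 Mb
Time = 2184 / 84
Time = 26 seconds


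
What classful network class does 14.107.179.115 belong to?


First octet: 14
Binary: 00001110
0xxxxxxx -> Class A (1-126)
Class A, default mask 255.0.0.0 (/8)


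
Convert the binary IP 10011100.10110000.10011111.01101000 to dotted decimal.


10011100 = 156
10110000 = 176
10011111 = 159
01101000 = 104
IP: 156.176.159.104


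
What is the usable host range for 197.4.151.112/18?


Network: 197.4.128.0
Broadcast: 197.4.191.255
First usable = network + 1
Last usable = broadcast - 1
Range: 197.4.128.1 to 197.4.191.254


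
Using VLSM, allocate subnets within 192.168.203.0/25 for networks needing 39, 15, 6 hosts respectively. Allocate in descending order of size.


39 hosts -> /26 (62 usable): 192.168.203.0/26
15 hosts -> /27 (30 usable): 192.168.203.64/27
6 hosts -> /29 (6 usable): 192.168.203.96/29
Allocation: 192.168.203.0/26 (39 hosts, 62 usable); 192.168.203.64/27 (15 hosts, 30 usable); 192.168.203.96/29 (6 hosts, 6 usable)


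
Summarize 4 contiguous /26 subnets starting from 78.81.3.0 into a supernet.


Original prefix: /26
Number of subnets: 4 = 2^2
New prefix = 26 - 2 = 24
Supernet: 78.81.3.0/24


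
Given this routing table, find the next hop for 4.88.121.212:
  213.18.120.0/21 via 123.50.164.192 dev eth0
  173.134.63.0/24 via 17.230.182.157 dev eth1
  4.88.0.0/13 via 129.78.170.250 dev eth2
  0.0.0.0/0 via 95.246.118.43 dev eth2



Longest prefix match for 4.88.121.212:
  /21 213.18.120.0: no
  /24 173.134.63.0: no
  /13 4.88.0.0: MATCH
  /0 0.0.0.0: MATCH
Selected: next-hop 129.78.170.250 via eth2 (matched /13)
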